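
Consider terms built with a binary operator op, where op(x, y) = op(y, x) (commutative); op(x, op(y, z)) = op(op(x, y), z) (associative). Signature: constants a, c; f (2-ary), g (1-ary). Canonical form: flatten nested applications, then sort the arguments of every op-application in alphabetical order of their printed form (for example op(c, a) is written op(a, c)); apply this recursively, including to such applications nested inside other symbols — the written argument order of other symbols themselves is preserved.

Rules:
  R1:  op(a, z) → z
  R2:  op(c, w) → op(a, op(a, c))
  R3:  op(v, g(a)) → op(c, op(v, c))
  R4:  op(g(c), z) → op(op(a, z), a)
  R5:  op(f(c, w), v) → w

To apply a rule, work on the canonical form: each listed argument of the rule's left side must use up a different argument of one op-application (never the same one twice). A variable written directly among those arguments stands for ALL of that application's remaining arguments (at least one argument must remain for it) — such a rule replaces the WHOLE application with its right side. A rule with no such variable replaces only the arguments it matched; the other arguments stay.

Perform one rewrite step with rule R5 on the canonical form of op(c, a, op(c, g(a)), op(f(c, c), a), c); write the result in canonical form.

Canonical form:  op(a, a, c, c, c, f(c, c), g(a))
Apply R5:  consuming f(c, c);  v := op(a, a, c, c, c, g(a)), w := c
Every leftover argument binds to the variable; the entire application is replaced.
Giving:  c

Answer: c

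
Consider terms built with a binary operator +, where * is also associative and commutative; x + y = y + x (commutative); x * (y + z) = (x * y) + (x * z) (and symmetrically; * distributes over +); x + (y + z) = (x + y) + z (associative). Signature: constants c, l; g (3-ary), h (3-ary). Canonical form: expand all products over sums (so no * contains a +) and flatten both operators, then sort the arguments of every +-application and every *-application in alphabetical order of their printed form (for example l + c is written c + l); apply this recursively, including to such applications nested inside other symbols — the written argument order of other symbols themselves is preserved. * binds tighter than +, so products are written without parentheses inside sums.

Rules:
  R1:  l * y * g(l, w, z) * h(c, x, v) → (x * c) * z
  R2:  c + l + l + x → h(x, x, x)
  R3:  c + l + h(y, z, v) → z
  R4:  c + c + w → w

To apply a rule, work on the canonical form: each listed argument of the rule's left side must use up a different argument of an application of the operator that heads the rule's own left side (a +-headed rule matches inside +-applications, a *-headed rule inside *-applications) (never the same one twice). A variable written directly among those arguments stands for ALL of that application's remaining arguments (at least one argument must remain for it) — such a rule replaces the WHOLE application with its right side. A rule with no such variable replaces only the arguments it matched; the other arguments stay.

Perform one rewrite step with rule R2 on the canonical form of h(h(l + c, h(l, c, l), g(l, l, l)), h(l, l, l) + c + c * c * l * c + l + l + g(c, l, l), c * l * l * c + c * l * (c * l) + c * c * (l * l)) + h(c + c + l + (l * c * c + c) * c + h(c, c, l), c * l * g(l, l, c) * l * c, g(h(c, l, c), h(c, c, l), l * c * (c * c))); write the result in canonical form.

Answer: h(c + c + c * c + c * c * c * l + h(c, c, l) + l, c * c * g(l, l, c) * l * l, g(h(c, l, c), h(c, c, l), c * c * c * l)) + h(h(c + l, h(l, c, l), g(l, l, l)), h(c * c * c * l + g(c, l, l) + h(l, l, l), c * c * c * l + g(c, l, l) + h(l, l, l), c * c * c * l + g(c, l, l) + h(l, l, l)), c * c * l * l + c * c * l * l + c * c * l * l)

Derivation:
Canonical form:  h(c + c + c * c + c * c * c * l + h(c, c, l) + l, c * c * g(l, l, c) * l * l, g(h(c, l, c), h(c, c, l), c * c * c * l)) + h(h(c + l, h(l, c, l), g(l, l, l)), c + c * c * c * l + g(c, l, l) + h(l, l, l) + l + l, c * c * l * l + c * c * l * l + c * c * l * l)
R2 matches:  uses c, l, l;  x := c * c * c * l + g(c, l, l) + h(l, l, l)
The variable takes the whole remainder — replace the entire application.
New term:  h(c + c + c * c + c * c * c * l + h(c, c, l) + l, c * c * g(l, l, c) * l * l, g(h(c, l, c), h(c, c, l), c * c * c * l)) + h(h(c + l, h(l, c, l), g(l, l, l)), h(c * c * c * l + g(c, l, l) + h(l, l, l), c * c * c * l + g(c, l, l) + h(l, l, l), c * c * c * l + g(c, l, l) + h(l, l, l)), c * c * l * l + c * c * l * l + c * c * l * l)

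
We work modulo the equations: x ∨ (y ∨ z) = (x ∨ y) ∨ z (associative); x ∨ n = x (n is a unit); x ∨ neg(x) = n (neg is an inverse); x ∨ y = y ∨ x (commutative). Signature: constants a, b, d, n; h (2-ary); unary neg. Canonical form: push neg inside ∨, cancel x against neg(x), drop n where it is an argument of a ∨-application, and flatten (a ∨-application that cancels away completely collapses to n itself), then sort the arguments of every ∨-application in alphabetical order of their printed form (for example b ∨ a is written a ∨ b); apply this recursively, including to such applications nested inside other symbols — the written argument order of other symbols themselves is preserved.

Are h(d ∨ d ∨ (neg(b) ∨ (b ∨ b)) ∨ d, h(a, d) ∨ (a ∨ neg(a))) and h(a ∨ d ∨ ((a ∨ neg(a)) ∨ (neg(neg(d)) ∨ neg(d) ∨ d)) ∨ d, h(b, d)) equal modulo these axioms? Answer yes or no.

Answer: no — h(b ∨ d ∨ d ∨ d, h(a, d)) vs h(a ∨ d ∨ d ∨ d, h(b, d))

Derivation:
Left:  h(d ∨ d ∨ (neg(b) ∨ (b ∨ b)) ∨ d, h(a, d) ∨ (a ∨ neg(a)))
  Focus inside:  d ∨ d ∨ (neg(b) ∨ (b ∨ b)) ∨ d
  Combine occurrences:  d ∨ d ∨ d ∨ b
  Sort arguments:  b ∨ d ∨ d ∨ d
  Put back:  h(b ∨ d ∨ d ∨ d, h(a, d))
Right:  h(a ∨ d ∨ ((a ∨ neg(a)) ∨ (neg(neg(d)) ∨ neg(d) ∨ d)) ∨ d, h(b, d))
  Work inside:  a ∨ d ∨ ((a ∨ neg(a)) ∨ (neg(neg(d)) ∨ neg(d) ∨ d)) ∨ d
  Push neg inside:  distribute neg over ∨ and collapse double neg
  Collect terms:  a ∨ d ∨ d ∨ d
  Rebuild:  h(a ∨ d ∨ d ∨ d, h(b, d))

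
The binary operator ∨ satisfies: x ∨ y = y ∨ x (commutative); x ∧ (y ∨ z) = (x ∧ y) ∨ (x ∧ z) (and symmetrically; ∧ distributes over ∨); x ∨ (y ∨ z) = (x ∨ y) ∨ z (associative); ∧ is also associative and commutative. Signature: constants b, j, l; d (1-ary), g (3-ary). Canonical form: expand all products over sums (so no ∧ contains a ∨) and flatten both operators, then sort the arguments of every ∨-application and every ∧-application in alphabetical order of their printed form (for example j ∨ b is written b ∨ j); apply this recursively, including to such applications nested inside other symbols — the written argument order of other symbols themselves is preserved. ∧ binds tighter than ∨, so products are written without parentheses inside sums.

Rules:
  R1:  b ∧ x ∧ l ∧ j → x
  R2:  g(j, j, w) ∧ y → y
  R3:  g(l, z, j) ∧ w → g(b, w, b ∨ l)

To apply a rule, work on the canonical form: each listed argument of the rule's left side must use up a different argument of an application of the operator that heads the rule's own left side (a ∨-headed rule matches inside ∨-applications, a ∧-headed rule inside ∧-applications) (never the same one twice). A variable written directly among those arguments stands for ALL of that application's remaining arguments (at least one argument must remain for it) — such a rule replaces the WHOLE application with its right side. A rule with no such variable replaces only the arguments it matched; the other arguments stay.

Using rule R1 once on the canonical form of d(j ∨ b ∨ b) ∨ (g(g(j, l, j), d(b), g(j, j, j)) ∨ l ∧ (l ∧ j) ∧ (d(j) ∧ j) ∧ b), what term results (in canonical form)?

Canonical form:  b ∧ d(j) ∧ j ∧ j ∧ l ∧ l ∨ d(b ∨ b ∨ j) ∨ g(g(j, l, j), d(b), g(j, j, j))
R1 matches:  uses b, j, l;  x := d(j) ∧ j ∧ l
The extension variable absorbs all remaining arguments, so the whole application is rewritten.
Result:  d(b ∨ b ∨ j) ∨ d(j) ∧ j ∧ l ∨ g(g(j, l, j), d(b), g(j, j, j))

Answer: d(b ∨ b ∨ j) ∨ d(j) ∧ j ∧ l ∨ g(g(j, l, j), d(b), g(j, j, j))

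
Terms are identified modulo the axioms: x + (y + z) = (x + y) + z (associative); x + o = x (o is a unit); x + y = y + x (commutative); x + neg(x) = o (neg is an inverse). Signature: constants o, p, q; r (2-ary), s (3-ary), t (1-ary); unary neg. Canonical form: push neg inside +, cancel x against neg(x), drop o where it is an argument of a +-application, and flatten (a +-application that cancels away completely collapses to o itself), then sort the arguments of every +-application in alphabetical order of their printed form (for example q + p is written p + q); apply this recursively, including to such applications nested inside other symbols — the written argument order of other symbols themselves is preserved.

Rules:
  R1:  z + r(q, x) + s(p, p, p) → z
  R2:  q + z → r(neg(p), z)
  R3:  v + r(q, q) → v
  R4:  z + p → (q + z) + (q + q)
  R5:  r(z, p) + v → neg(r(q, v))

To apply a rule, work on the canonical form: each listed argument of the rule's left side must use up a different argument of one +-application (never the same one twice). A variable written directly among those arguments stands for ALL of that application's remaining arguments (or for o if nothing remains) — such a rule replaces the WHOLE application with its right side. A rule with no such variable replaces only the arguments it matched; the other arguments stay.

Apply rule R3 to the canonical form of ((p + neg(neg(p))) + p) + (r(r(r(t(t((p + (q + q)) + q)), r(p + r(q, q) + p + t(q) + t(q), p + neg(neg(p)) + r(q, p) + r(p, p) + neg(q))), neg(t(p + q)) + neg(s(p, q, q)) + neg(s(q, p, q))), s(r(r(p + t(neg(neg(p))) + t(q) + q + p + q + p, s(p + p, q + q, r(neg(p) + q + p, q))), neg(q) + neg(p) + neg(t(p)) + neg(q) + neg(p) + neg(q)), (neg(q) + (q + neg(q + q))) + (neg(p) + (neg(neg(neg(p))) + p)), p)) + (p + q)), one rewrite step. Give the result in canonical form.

Answer: p + p + p + p + q + r(r(r(t(t(p + q + q + q)), r(p + p + t(q) + t(q), neg(q) + p + p + r(p, p) + r(q, p))), neg(s(p, q, q)) + neg(s(q, p, q)) + neg(t(p + q))), s(r(r(p + p + p + q + q + t(p) + t(q), s(p + p, q + q, r(q, q))), neg(p) + neg(p) + neg(q) + neg(q) + neg(q) + neg(t(p))), neg(p) + neg(q) + neg(q), p))

Derivation:
Canonical form:  p + p + p + p + q + r(r(r(t(t(p + q + q + q)), r(p + p + r(q, q) + t(q) + t(q), neg(q) + p + p + r(p, p) + r(q, p))), neg(s(p, q, q)) + neg(s(q, p, q)) + neg(t(p + q))), s(r(r(p + p + p + q + q + t(p) + t(q), s(p + p, q + q, r(q, q))), neg(p) + neg(p) + neg(q) + neg(q) + neg(q) + neg(t(p))), neg(p) + neg(q) + neg(q), p))
Apply R3:  consuming r(q, q);  v := p + p + t(q) + t(q)
Every leftover argument binds to the variable; the entire application is replaced.
Result:  p + p + p + p + q + r(r(r(t(t(p + q + q + q)), r(p + p + t(q) + t(q), neg(q) + p + p + r(p, p) + r(q, p))), neg(s(p, q, q)) + neg(s(q, p, q)) + neg(t(p + q))), s(r(r(p + p + p + q + q + t(p) + t(q), s(p + p, q + q, r(q, q))), neg(p) + neg(p) + neg(q) + neg(q) + neg(q) + neg(t(p))), neg(p) + neg(q) + neg(q), p))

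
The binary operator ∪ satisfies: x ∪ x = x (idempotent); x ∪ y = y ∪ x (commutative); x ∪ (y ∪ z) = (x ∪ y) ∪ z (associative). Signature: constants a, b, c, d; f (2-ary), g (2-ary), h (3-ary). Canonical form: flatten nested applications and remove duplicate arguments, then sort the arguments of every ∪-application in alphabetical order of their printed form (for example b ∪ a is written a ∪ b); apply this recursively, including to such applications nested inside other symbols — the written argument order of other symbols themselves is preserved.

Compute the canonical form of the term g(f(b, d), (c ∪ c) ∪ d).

Work inside:  (c ∪ c) ∪ d
Un-nest:  c ∪ c ∪ d
Deduplicate:  drop duplicate c
Sort arguments:  c ∪ d
Reassemble:  g(f(b, d), c ∪ d)

Answer: g(f(b, d), c ∪ d)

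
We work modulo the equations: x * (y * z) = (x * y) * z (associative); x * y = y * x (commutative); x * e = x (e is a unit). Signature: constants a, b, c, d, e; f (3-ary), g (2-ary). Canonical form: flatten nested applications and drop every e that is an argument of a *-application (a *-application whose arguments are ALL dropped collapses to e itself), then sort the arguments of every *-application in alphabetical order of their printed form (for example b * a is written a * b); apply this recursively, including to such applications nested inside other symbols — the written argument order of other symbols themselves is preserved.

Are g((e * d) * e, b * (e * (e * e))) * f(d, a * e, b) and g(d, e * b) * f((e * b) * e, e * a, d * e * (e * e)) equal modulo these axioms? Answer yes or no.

Left:  g((e * d) * e, b * (e * (e * e))) * f(d, a * e, b)
  Canonicalize subterm:  g((e * d) * e, b * (e * (e * e)))  →  g(d, b)
  Inside:  f(d, a * e, b)  →  f(d, a, b)
  Sort:  f(d, a, b) * g(d, b)
Right:  g(d, e * b) * f((e * b) * e, e * a, d * e * (e * e))
  Simplify inside:  g(d, e * b)  →  g(d, b)
  Canonicalize subterm:  f((e * b) * e, e * a, d * e * (e * e))  →  f(b, a, d)
  Order the arguments:  f(b, a, d) * g(d, b)

Answer: no — f(d, a, b) * g(d, b) vs f(b, a, d) * g(d, b)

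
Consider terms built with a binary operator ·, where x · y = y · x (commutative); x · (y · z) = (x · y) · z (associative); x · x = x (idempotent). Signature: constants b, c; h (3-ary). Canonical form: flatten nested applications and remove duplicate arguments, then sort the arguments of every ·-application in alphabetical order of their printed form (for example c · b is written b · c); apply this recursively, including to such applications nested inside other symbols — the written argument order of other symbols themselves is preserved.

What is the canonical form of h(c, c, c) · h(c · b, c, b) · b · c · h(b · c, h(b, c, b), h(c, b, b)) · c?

Simplify inside:  h(c · b, c, b)  →  h(b · c, c, b)
Drop duplicates:  drop duplicate c
Order the arguments:  b · c · h(b · c, c, b) · h(b · c, h(b, c, b), h(c, b, b)) · h(c, c, c)

Answer: b · c · h(b · c, c, b) · h(b · c, h(b, c, b), h(c, b, b)) · h(c, c, c)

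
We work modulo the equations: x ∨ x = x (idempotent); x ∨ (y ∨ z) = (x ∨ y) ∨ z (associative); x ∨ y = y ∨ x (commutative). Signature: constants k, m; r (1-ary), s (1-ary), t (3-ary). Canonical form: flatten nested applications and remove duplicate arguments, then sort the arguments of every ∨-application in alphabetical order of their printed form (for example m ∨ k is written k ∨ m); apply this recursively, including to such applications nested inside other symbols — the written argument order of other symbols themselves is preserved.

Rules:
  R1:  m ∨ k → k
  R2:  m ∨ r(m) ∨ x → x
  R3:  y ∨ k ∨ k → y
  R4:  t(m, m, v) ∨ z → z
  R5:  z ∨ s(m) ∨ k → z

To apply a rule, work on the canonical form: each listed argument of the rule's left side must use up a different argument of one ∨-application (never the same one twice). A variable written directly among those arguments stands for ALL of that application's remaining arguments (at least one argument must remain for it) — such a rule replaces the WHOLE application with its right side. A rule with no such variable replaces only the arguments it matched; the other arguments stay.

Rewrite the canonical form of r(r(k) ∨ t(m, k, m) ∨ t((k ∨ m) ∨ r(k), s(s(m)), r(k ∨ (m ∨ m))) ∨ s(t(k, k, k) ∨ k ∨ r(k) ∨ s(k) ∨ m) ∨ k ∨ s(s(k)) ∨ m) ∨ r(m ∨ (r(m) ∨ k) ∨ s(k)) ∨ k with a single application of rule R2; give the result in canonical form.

Answer: k ∨ r(k ∨ m ∨ r(k) ∨ s(k ∨ m ∨ r(k) ∨ s(k) ∨ t(k, k, k)) ∨ s(s(k)) ∨ t(k ∨ m ∨ r(k), s(s(m)), r(k ∨ m)) ∨ t(m, k, m)) ∨ r(k ∨ s(k))

Derivation:
Canonical form:  k ∨ r(k ∨ m ∨ r(k) ∨ s(k ∨ m ∨ r(k) ∨ s(k) ∨ t(k, k, k)) ∨ s(s(k)) ∨ t(k ∨ m ∨ r(k), s(s(m)), r(k ∨ m)) ∨ t(m, k, m)) ∨ r(k ∨ m ∨ r(m) ∨ s(k))
Match R2:  consume m, r(m);  x := k ∨ s(k)
The extension variable absorbs all remaining arguments, so the whole application is rewritten.
Giving:  k ∨ r(k ∨ m ∨ r(k) ∨ s(k ∨ m ∨ r(k) ∨ s(k) ∨ t(k, k, k)) ∨ s(s(k)) ∨ t(k ∨ m ∨ r(k), s(s(m)), r(k ∨ m)) ∨ t(m, k, m)) ∨ r(k ∨ s(k))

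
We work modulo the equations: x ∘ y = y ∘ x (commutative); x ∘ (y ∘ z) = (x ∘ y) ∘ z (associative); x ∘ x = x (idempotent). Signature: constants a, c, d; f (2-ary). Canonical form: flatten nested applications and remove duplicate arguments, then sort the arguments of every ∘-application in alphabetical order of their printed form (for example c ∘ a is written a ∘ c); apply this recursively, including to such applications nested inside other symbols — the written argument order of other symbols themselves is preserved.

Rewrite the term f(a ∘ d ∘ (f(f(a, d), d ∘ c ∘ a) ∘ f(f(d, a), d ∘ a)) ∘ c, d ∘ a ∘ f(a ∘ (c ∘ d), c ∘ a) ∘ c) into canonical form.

Answer: f(a ∘ c ∘ d ∘ f(f(a, d), a ∘ c ∘ d) ∘ f(f(d, a), a ∘ d), a ∘ c ∘ d ∘ f(a ∘ c ∘ d, a ∘ c))

Derivation:
Descend into:  a ∘ d ∘ (f(f(a, d), d ∘ c ∘ a) ∘ f(f(d, a), d ∘ a)) ∘ c
Flatten:  a ∘ d ∘ f(f(a, d), d ∘ c ∘ a) ∘ f(f(d, a), d ∘ a) ∘ c
Simplify inside:  f(f(a, d), d ∘ c ∘ a)  →  f(f(a, d), a ∘ c ∘ d)
Inside:  f(f(d, a), d ∘ a)  →  f(f(d, a), a ∘ d)
Sort arguments:  a ∘ c ∘ d ∘ f(f(a, d), a ∘ c ∘ d) ∘ f(f(d, a), a ∘ d)
Put back:  f(a ∘ c ∘ d ∘ f(f(a, d), a ∘ c ∘ d) ∘ f(f(d, a), a ∘ d), a ∘ c ∘ d ∘ f(a ∘ c ∘ d, a ∘ c))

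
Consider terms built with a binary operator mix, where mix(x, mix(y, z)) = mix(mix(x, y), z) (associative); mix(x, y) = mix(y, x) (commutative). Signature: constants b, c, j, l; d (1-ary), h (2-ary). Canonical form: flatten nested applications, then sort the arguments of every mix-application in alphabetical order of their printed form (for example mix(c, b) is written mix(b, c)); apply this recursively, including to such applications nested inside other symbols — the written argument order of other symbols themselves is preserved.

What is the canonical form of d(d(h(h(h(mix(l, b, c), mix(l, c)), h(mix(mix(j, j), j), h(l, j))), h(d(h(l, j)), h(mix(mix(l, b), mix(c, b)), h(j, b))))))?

Focus inside:  mix(mix(l, b), mix(c, b))
Un-nest:  mix(l, b, c, b)
Order the arguments:  mix(b, b, c, l)
Reassemble:  d(d(h(h(h(mix(b, c, l), mix(c, l)), h(mix(j, j, j), h(l, j))), h(d(h(l, j)), h(mix(b, b, c, l), h(j, b))))))

Answer: d(d(h(h(h(mix(b, c, l), mix(c, l)), h(mix(j, j, j), h(l, j))), h(d(h(l, j)), h(mix(b, b, c, l), h(j, b))))))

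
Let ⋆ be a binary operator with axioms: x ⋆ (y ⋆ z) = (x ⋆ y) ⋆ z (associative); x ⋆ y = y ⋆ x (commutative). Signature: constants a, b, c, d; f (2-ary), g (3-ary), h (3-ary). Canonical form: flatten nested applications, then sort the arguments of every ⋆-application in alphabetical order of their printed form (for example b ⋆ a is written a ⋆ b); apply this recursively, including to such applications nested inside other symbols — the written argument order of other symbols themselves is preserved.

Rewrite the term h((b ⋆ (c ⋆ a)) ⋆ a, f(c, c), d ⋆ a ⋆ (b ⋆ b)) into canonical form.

Work inside:  (b ⋆ (c ⋆ a)) ⋆ a
Un-nest:  b ⋆ c ⋆ a ⋆ a
Sort arguments:  a ⋆ a ⋆ b ⋆ c
Rebuild:  h(a ⋆ a ⋆ b ⋆ c, f(c, c), a ⋆ b ⋆ b ⋆ d)

Answer: h(a ⋆ a ⋆ b ⋆ c, f(c, c), a ⋆ b ⋆ b ⋆ d)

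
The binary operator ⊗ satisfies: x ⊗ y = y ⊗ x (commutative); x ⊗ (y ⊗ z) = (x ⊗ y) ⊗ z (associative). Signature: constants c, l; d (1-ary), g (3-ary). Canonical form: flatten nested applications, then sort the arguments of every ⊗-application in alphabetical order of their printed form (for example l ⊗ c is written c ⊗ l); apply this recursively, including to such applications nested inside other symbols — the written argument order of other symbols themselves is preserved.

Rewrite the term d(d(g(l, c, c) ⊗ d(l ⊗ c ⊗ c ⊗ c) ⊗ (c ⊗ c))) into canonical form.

Descend into:  g(l, c, c) ⊗ d(l ⊗ c ⊗ c ⊗ c) ⊗ (c ⊗ c)
Flatten:  g(l, c, c) ⊗ d(l ⊗ c ⊗ c ⊗ c) ⊗ c ⊗ c
Simplify inside:  d(l ⊗ c ⊗ c ⊗ c)  →  d(c ⊗ c ⊗ c ⊗ l)
Sort:  c ⊗ c ⊗ d(c ⊗ c ⊗ c ⊗ l) ⊗ g(l, c, c)
Put back:  d(d(c ⊗ c ⊗ d(c ⊗ c ⊗ c ⊗ l) ⊗ g(l, c, c)))

Answer: d(d(c ⊗ c ⊗ d(c ⊗ c ⊗ c ⊗ l) ⊗ g(l, c, c)))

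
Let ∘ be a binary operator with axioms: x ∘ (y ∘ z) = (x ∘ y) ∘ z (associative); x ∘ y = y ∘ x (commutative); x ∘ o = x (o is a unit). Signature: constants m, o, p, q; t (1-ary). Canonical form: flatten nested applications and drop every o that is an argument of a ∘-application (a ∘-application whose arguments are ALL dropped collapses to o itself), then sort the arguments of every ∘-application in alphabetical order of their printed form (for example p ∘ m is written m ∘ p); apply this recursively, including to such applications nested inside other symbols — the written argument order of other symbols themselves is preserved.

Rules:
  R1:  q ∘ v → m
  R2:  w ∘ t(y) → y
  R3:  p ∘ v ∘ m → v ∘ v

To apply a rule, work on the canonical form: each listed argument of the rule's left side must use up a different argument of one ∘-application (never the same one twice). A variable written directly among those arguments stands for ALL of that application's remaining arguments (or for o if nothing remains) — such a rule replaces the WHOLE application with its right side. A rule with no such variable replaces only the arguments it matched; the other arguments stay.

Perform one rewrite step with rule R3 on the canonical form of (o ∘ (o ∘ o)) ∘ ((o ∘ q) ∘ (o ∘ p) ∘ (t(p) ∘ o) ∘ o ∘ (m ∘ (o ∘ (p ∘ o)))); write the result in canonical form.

Answer: p ∘ p ∘ q ∘ q ∘ t(p) ∘ t(p)

Derivation:
Canonical form:  m ∘ p ∘ p ∘ q ∘ t(p)
R3 matches:  uses m, p;  v := p ∘ q ∘ t(p)
Every leftover argument binds to the variable; the entire application is replaced.
Result:  p ∘ p ∘ q ∘ q ∘ t(p) ∘ t(p)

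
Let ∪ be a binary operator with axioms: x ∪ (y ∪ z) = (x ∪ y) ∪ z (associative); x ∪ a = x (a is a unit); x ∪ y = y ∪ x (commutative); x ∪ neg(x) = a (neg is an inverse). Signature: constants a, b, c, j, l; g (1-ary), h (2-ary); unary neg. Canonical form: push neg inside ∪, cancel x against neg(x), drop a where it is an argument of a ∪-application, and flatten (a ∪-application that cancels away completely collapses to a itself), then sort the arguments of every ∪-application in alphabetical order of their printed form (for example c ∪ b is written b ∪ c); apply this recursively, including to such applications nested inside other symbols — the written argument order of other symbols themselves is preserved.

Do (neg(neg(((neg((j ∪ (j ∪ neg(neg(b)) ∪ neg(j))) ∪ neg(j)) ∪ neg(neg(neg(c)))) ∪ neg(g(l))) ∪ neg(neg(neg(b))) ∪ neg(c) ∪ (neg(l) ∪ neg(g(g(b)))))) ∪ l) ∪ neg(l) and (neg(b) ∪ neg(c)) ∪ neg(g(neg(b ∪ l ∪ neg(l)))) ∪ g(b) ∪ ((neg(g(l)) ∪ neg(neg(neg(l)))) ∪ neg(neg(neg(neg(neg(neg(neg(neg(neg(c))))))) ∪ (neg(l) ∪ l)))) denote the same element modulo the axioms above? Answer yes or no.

Left:  (neg(neg(((neg((j ∪ (j ∪ neg(neg(b)) ∪ neg(j))) ∪ neg(j)) ∪ neg(neg(neg(c)))) ∪ neg(g(l))) ∪ neg(neg(neg(b))) ∪ neg(c) ∪ (neg(l) ∪ neg(g(g(b)))))) ∪ l) ∪ neg(l)
  Push neg inside:  distribute neg over ∪ and collapse double neg
  Cancel:  j cancels
  Combine occurrences:  neg(b) ∪ neg(b) ∪ neg(c) ∪ neg(c) ∪ neg(g(l)) ∪ neg(l) ∪ neg(g(g(b)))
  Order the arguments:  neg(b) ∪ neg(b) ∪ neg(c) ∪ neg(c) ∪ neg(g(g(b))) ∪ neg(g(l)) ∪ neg(l)
Right:  (neg(b) ∪ neg(c)) ∪ neg(g(neg(b ∪ l ∪ neg(l)))) ∪ g(b) ∪ ((neg(g(l)) ∪ neg(neg(neg(l)))) ∪ neg(neg(neg(neg(neg(neg(neg(neg(neg(c))))))) ∪ (neg(l) ∪ l))))
  Push neg inside:  distribute neg over ∪ and collapse double neg
  Collect terms:  neg(b) ∪ neg(c) ∪ neg(c) ∪ neg(g(neg(b))) ∪ g(b) ∪ neg(g(l)) ∪ neg(l)
  Sort arguments:  g(b) ∪ neg(b) ∪ neg(c) ∪ neg(c) ∪ neg(g(l)) ∪ neg(g(neg(b))) ∪ neg(l)

Answer: no — neg(b) ∪ neg(b) ∪ neg(c) ∪ neg(c) ∪ neg(g(g(b))) ∪ neg(g(l)) ∪ neg(l) vs g(b) ∪ neg(b) ∪ neg(c) ∪ neg(c) ∪ neg(g(l)) ∪ neg(g(neg(b))) ∪ neg(l)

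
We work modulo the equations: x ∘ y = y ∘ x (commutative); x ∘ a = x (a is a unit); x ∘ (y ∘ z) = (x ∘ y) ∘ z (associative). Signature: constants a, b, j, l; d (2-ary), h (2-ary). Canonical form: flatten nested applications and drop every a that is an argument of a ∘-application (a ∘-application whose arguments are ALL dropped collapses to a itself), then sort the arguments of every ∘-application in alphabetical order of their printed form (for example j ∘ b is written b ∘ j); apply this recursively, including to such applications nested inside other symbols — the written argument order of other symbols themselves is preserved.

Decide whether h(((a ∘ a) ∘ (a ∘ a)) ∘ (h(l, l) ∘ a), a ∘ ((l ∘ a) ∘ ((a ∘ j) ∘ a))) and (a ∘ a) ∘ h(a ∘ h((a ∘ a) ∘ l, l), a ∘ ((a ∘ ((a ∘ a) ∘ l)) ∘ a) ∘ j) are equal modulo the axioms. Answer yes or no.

Answer: yes — both canonical forms are h(h(l, l), j ∘ l)

Derivation:
Left:  h(((a ∘ a) ∘ (a ∘ a)) ∘ (h(l, l) ∘ a), a ∘ ((l ∘ a) ∘ ((a ∘ j) ∘ a)))
  Descend into:  ((a ∘ a) ∘ (a ∘ a)) ∘ (h(l, l) ∘ a)
  Un-nest:  a ∘ a ∘ a ∘ a ∘ h(l, l) ∘ a
  Units out:  drop a (×5)
  Sort:  h(l, l)
  Put back:  h(h(l, l), j ∘ l)
Right:  (a ∘ a) ∘ h(a ∘ h((a ∘ a) ∘ l, l), a ∘ ((a ∘ ((a ∘ a) ∘ l)) ∘ a) ∘ j)
  Merge nested applications:  a ∘ a ∘ h(a ∘ h((a ∘ a) ∘ l, l), a ∘ ((a ∘ ((a ∘ a) ∘ l)) ∘ a) ∘ j)
  Canonicalize subterm:  h(a ∘ h((a ∘ a) ∘ l, l), a ∘ ((a ∘ ((a ∘ a) ∘ l)) ∘ a) ∘ j)  →  h(h(l, l), j ∘ l)
  Drop the unit:  drop a (×2)
  Order the arguments:  h(h(l, l), j ∘ l)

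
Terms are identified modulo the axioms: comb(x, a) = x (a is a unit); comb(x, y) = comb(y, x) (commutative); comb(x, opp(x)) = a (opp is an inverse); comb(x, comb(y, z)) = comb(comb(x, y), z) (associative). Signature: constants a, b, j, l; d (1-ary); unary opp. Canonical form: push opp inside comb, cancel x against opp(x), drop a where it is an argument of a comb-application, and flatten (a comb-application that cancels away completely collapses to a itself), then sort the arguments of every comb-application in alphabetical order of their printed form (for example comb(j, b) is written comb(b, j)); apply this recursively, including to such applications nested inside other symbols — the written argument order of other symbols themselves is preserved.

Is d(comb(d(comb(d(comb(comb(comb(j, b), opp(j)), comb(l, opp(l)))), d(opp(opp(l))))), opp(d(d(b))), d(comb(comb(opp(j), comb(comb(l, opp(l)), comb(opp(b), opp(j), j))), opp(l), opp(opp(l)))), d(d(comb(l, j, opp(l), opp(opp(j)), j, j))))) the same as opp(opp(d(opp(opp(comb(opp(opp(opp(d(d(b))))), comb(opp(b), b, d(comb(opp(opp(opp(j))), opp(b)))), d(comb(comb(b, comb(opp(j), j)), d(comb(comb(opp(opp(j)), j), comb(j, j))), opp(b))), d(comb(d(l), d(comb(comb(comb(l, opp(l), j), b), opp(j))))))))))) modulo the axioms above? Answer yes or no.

Left:  d(comb(d(comb(d(comb(comb(comb(j, b), opp(j)), comb(l, opp(l)))), d(opp(opp(l))))), opp(d(d(b))), d(comb(comb(opp(j), comb(comb(l, opp(l)), comb(opp(b), opp(j), j))), opp(l), opp(opp(l)))), d(d(comb(l, j, opp(l), opp(opp(j)), j, j)))))
  Work inside:  comb(d(comb(d(comb(comb(comb(j, b), opp(j)), comb(l, opp(l)))), d(opp(opp(l))))), opp(d(d(b))), d(comb(comb(opp(j), comb(comb(l, opp(l)), comb(opp(b), opp(j), j))), opp(l), opp(opp(l)))), d(d(comb(l, j, opp(l), opp(opp(j)), j, j))))
  Push opp inside:  distribute opp over comb and collapse double opp
  Collect terms:  comb(d(comb(d(b), d(l))), opp(d(d(b))), d(comb(opp(b), opp(j))), d(d(comb(j, j, j, j))))
  Sort:  comb(d(comb(d(b), d(l))), d(comb(opp(b), opp(j))), d(d(comb(j, j, j, j))), opp(d(d(b))))
  Rebuild:  d(comb(d(comb(d(b), d(l))), d(comb(opp(b), opp(j))), d(d(comb(j, j, j, j))), opp(d(d(b)))))
Right:  opp(opp(d(opp(opp(comb(opp(opp(opp(d(d(b))))), comb(opp(b), b, d(comb(opp(opp(opp(j))), opp(b)))), d(comb(comb(b, comb(opp(j), j)), d(comb(comb(opp(opp(j)), j), comb(j, j))), opp(b))), d(comb(d(l), d(comb(comb(comb(l, opp(l), j), b), opp(j)))))))))))
  Push opp inside:  distribute opp over comb and collapse double opp
  Collect terms:  d(comb(d(comb(d(b), d(l))), d(comb(opp(b), opp(j))), d(d(comb(j, j, j, j))), opp(d(d(b)))))

Answer: yes — both canonical forms are d(comb(d(comb(d(b), d(l))), d(comb(opp(b), opp(j))), d(d(comb(j, j, j, j))), opp(d(d(b)))))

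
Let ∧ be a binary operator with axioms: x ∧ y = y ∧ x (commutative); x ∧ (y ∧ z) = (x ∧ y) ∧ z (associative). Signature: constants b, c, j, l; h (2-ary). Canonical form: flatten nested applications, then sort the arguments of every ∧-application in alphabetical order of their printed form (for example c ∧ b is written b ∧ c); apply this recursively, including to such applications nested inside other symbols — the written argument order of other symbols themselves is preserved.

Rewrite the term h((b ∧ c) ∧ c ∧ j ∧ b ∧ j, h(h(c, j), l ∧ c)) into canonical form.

Descend into:  (b ∧ c) ∧ c ∧ j ∧ b ∧ j
Un-nest:  b ∧ c ∧ c ∧ j ∧ b ∧ j
Sort arguments:  b ∧ b ∧ c ∧ c ∧ j ∧ j
Rebuild:  h(b ∧ b ∧ c ∧ c ∧ j ∧ j, h(h(c, j), c ∧ l))

Answer: h(b ∧ b ∧ c ∧ c ∧ j ∧ j, h(h(c, j), c ∧ l))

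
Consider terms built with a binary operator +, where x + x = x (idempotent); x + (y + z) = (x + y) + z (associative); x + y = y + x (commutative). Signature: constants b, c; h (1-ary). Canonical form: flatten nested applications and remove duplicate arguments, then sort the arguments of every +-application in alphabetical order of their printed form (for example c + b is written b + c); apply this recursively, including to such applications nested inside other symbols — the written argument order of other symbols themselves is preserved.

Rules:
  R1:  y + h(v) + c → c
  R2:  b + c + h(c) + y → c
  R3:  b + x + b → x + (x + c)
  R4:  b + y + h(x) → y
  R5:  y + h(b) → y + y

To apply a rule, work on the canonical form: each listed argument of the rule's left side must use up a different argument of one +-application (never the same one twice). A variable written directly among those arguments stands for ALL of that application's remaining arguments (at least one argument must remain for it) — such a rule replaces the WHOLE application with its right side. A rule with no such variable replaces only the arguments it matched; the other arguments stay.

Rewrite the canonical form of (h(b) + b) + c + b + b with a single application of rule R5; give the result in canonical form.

Canonical form:  b + c + h(b)
Match R5:  consume h(b);  y := b + c
The extension variable absorbs all remaining arguments, so the whole application is rewritten.
Giving:  b + c

Answer: b + c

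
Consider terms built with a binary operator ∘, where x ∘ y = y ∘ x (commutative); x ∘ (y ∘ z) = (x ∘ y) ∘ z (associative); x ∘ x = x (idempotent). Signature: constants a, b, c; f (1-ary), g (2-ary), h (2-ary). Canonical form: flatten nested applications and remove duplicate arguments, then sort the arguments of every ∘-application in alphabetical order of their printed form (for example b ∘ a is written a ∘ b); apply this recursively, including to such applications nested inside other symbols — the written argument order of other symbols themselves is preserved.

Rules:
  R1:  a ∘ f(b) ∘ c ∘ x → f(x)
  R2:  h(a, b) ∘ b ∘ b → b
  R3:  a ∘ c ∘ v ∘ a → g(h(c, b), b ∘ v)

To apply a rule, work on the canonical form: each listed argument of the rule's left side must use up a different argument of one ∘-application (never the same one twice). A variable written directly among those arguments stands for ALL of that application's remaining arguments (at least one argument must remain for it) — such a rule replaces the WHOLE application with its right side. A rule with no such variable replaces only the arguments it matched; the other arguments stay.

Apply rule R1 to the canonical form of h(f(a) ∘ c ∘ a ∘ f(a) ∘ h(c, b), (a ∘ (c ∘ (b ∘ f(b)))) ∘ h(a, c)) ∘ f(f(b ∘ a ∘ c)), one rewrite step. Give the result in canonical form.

Answer: f(f(a ∘ b ∘ c)) ∘ h(a ∘ c ∘ f(a) ∘ h(c, b), f(b ∘ h(a, c)))

Derivation:
Canonical form:  f(f(a ∘ b ∘ c)) ∘ h(a ∘ c ∘ f(a) ∘ h(c, b), a ∘ b ∘ c ∘ f(b) ∘ h(a, c))
Match R1:  consume a, c, f(b);  x := b ∘ h(a, c)
The variable takes the whole remainder — replace the entire application.
Result:  f(f(a ∘ b ∘ c)) ∘ h(a ∘ c ∘ f(a) ∘ h(c, b), f(b ∘ h(a, c)))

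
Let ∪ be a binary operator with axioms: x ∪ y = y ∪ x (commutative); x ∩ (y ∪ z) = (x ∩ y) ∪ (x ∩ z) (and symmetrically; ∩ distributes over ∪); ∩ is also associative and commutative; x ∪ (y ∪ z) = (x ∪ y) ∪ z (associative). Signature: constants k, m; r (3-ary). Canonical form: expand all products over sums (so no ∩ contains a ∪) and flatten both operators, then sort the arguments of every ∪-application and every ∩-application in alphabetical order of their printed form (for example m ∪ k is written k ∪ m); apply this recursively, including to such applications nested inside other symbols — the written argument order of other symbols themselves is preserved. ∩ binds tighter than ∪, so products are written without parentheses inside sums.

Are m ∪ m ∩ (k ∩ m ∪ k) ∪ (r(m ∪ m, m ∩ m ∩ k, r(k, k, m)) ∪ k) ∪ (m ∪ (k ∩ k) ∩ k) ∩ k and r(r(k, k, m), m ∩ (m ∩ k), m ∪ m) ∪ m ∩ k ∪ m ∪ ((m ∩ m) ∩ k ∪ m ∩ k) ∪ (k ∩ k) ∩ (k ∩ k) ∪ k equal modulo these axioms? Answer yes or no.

Answer: no — k ∪ k ∩ k ∩ k ∩ k ∪ k ∩ m ∪ k ∩ m ∪ k ∩ m ∩ m ∪ m ∪ r(m ∪ m, k ∩ m ∩ m, r(k, k, m)) vs k ∪ k ∩ k ∩ k ∩ k ∪ k ∩ m ∪ k ∩ m ∪ k ∩ m ∩ m ∪ m ∪ r(r(k, k, m), k ∩ m ∩ m, m ∪ m)

Derivation:
Left:  m ∪ m ∩ (k ∩ m ∪ k) ∪ (r(m ∪ m, m ∩ m ∩ k, r(k, k, m)) ∪ k) ∪ (m ∪ (k ∩ k) ∩ k) ∩ k
  Expand:  m ∪ k ∩ m ∩ m ∪ k ∩ m ∪ r(m ∪ m, k ∩ m ∩ m, r(k, k, m)) ∪ k ∪ k ∩ m ∪ k ∩ k ∩ k ∩ k
  Order the arguments:  k ∪ k ∩ k ∩ k ∩ k ∪ k ∩ m ∪ k ∩ m ∪ k ∩ m ∩ m ∪ m ∪ r(m ∪ m, k ∩ m ∩ m, r(k, k, m))
Right:  r(r(k, k, m), m ∩ (m ∩ k), m ∪ m) ∪ m ∩ k ∪ m ∪ ((m ∩ m) ∩ k ∪ m ∩ k) ∪ (k ∩ k) ∩ (k ∩ k) ∪ k
  Merge nested applications:  r(r(k, k, m), k ∩ m ∩ m, m ∪ m) ∪ k ∩ m ∪ m ∪ k ∩ m ∩ m ∪ k ∩ m ∪ k ∩ k ∩ k ∩ k ∪ k
  Order the arguments:  k ∪ k ∩ k ∩ k ∩ k ∪ k ∩ m ∪ k ∩ m ∪ k ∩ m ∩ m ∪ m ∪ r(r(k, k, m), k ∩ m ∩ m, m ∪ m)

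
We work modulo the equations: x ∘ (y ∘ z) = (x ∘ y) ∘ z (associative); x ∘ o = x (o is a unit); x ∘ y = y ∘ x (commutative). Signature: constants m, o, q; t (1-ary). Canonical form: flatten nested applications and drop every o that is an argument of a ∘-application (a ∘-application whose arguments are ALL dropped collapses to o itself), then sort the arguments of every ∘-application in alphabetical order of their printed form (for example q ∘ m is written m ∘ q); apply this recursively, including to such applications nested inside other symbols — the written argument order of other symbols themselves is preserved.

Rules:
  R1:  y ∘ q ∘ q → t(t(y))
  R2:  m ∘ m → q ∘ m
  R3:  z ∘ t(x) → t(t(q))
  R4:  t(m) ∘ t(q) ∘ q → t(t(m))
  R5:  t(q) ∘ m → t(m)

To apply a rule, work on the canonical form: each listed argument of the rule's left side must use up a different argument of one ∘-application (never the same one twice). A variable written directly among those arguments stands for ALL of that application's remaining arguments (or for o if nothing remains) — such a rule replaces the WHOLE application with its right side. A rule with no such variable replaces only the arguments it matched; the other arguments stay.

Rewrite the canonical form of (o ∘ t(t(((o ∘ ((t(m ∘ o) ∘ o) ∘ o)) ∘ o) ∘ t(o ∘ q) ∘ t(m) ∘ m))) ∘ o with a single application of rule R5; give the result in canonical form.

Canonical form:  t(t(m ∘ t(m) ∘ t(m) ∘ t(q)))
Match R5:  consume m, t(q)
Giving:  t(t(t(m) ∘ t(m) ∘ t(m)))

Answer: t(t(t(m) ∘ t(m) ∘ t(m)))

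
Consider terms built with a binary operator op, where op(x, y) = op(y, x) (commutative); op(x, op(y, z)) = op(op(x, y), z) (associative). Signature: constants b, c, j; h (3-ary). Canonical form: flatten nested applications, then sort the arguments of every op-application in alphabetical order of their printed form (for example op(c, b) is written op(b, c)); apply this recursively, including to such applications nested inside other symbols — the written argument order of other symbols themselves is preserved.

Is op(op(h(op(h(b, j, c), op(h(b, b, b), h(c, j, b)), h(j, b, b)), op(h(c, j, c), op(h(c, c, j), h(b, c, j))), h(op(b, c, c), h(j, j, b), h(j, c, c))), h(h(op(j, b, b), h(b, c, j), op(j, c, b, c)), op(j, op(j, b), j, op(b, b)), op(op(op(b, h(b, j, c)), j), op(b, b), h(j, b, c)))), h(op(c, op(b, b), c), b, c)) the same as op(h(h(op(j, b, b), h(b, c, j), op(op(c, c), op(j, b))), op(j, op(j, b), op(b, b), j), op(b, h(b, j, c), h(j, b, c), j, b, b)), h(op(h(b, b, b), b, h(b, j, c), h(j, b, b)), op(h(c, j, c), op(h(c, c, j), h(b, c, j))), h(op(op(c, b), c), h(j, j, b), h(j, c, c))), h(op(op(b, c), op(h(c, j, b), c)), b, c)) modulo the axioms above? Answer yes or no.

Left:  op(op(h(op(h(b, j, c), op(h(b, b, b), h(c, j, b)), h(j, b, b)), op(h(c, j, c), op(h(c, c, j), h(b, c, j))), h(op(b, c, c), h(j, j, b), h(j, c, c))), h(h(op(j, b, b), h(b, c, j), op(j, c, b, c)), op(j, op(j, b), j, op(b, b)), op(op(op(b, h(b, j, c)), j), op(b, b), h(j, b, c)))), h(op(c, op(b, b), c), b, c))
  Merge nested applications:  op(h(op(h(b, j, c), op(h(b, b, b), h(c, j, b)), h(j, b, b)), op(h(c, j, c), op(h(c, c, j), h(b, c, j))), h(op(b, c, c), h(j, j, b), h(j, c, c))), h(h(op(j, b, b), h(b, c, j), op(j, c, b, c)), op(j, op(j, b), j, op(b, b)), op(op(op(b, h(b, j, c)), j), op(b, b), h(j, b, c))), h(op(c, op(b, b), c), b, c))
  Canonicalize subterm:  h(op(h(b, j, c), op(h(b, b, b), h(c, j, b)), h(j, b, b)), op(h(c, j, c), op(h(c, c, j), h(b, c, j))), h(op(b, c, c), h(j, j, b), h(j, c, c)))  →  h(op(h(b, b, b), h(b, j, c), h(c, j, b), h(j, b, b)), op(h(b, c, j), h(c, c, j), h(c, j, c)), h(op(b, c, c), h(j, j, b), h(j, c, c)))
  Inside:  h(h(op(j, b, b), h(b, c, j), op(j, c, b, c)), op(j, op(j, b), j, op(b, b)), op(op(op(b, h(b, j, c)), j), op(b, b), h(j, b, c)))  →  h(h(op(b, b, j), h(b, c, j), op(b, c, c, j)), op(b, b, b, j, j, j), op(b, b, b, h(b, j, c), h(j, b, c), j))
  Canonicalize subterm:  h(op(c, op(b, b), c), b, c)  →  h(op(b, b, c, c), b, c)
  Sort:  op(h(h(op(b, b, j), h(b, c, j), op(b, c, c, j)), op(b, b, b, j, j, j), op(b, b, b, h(b, j, c), h(j, b, c), j)), h(op(b, b, c, c), b, c), h(op(h(b, b, b), h(b, j, c), h(c, j, b), h(j, b, b)), op(h(b, c, j), h(c, c, j), h(c, j, c)), h(op(b, c, c), h(j, j, b), h(j, c, c))))
Right:  op(h(h(op(j, b, b), h(b, c, j), op(op(c, c), op(j, b))), op(j, op(j, b), op(b, b), j), op(b, h(b, j, c), h(j, b, c), j, b, b)), h(op(h(b, b, b), b, h(b, j, c), h(j, b, b)), op(h(c, j, c), op(h(c, c, j), h(b, c, j))), h(op(op(c, b), c), h(j, j, b), h(j, c, c))), h(op(op(b, c), op(h(c, j, b), c)), b, c))
  Canonicalize subterm:  h(h(op(j, b, b), h(b, c, j), op(op(c, c), op(j, b))), op(j, op(j, b), op(b, b), j), op(b, h(b, j, c), h(j, b, c), j, b, b))  →  h(h(op(b, b, j), h(b, c, j), op(b, c, c, j)), op(b, b, b, j, j, j), op(b, b, b, h(b, j, c), h(j, b, c), j))
  Inside:  h(op(h(b, b, b), b, h(b, j, c), h(j, b, b)), op(h(c, j, c), op(h(c, c, j), h(b, c, j))), h(op(op(c, b), c), h(j, j, b), h(j, c, c)))  →  h(op(b, h(b, b, b), h(b, j, c), h(j, b, b)), op(h(b, c, j), h(c, c, j), h(c, j, c)), h(op(b, c, c), h(j, j, b), h(j, c, c)))
  Canonicalize subterm:  h(op(op(b, c), op(h(c, j, b), c)), b, c)  →  h(op(b, c, c, h(c, j, b)), b, c)
  Sort arguments:  op(h(h(op(b, b, j), h(b, c, j), op(b, c, c, j)), op(b, b, b, j, j, j), op(b, b, b, h(b, j, c), h(j, b, c), j)), h(op(b, c, c, h(c, j, b)), b, c), h(op(b, h(b, b, b), h(b, j, c), h(j, b, b)), op(h(b, c, j), h(c, c, j), h(c, j, c)), h(op(b, c, c), h(j, j, b), h(j, c, c))))

Answer: no — op(h(h(op(b, b, j), h(b, c, j), op(b, c, c, j)), op(b, b, b, j, j, j), op(b, b, b, h(b, j, c), h(j, b, c), j)), h(op(b, b, c, c), b, c), h(op(h(b, b, b), h(b, j, c), h(c, j, b), h(j, b, b)), op(h(b, c, j), h(c, c, j), h(c, j, c)), h(op(b, c, c), h(j, j, b), h(j, c, c)))) vs op(h(h(op(b, b, j), h(b, c, j), op(b, c, c, j)), op(b, b, b, j, j, j), op(b, b, b, h(b, j, c), h(j, b, c), j)), h(op(b, c, c, h(c, j, b)), b, c), h(op(b, h(b, b, b), h(b, j, c), h(j, b, b)), op(h(b, c, j), h(c, c, j), h(c, j, c)), h(op(b, c, c), h(j, j, b), h(j, c, c))))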